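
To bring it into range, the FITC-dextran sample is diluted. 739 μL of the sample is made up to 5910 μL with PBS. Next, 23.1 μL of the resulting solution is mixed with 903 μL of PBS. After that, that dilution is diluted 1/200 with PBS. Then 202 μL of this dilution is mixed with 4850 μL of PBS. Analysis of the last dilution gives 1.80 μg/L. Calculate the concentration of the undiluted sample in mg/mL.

Overall dilution factor = 7.997 × 40.09 × 200 × 25.01 = 1.60 × 10⁶.
Original = 1.80 μg/L × 1.60 × 10⁶ = 2.89 × 10⁶ μg/L = 2.89 mg/mL.

2.89 mg/mL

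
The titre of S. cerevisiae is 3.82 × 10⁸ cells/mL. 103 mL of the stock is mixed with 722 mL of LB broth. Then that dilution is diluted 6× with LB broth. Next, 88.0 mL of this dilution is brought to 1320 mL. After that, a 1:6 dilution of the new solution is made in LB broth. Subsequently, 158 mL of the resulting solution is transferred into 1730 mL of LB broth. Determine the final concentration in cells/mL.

7390 cells/mL

Overall dilution factor = 8.010 × 6 × 15 × 6 × 11.95 = 5.17 × 10⁴.
3.82 × 10⁸ cells/mL / 5.17 × 10⁴ = 7390 cells/mL.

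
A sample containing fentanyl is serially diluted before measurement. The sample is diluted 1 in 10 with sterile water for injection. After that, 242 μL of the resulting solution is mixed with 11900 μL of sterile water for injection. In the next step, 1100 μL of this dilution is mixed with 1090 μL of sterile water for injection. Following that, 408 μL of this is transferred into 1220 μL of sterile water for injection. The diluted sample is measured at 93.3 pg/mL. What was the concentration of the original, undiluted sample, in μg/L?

Overall dilution factor = 10 × 50.17 × 1.991 × 3.990 = 3986.
Original = 93.3 pg/mL × 3986 = 3.72 × 10⁵ pg/mL = 372 μg/L.

372 μg/L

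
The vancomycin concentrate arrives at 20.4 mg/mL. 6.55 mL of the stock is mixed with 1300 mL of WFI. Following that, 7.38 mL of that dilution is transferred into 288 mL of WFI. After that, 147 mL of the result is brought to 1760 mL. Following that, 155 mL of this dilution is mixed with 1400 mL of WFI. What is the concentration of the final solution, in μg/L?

Overall dilution factor = 199.5 × 40.02 × 11.97 × 10.03 = 9.59 × 10⁵.
20.4 mg/mL / 9.59 × 10⁵ = 2.13 × 10⁻⁵ mg/mL = 21.3 μg/L.

21.3 μg/L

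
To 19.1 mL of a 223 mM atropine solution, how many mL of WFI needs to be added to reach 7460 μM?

552 mL

7460 μM = 7.46 mM.
V₂ = C₁V₁/C₂ = 223 × 19.1 / 7.46 = 571 mL.
Diluent to add = V₂ − V₁ = 571 − 19.1 = 552 mL.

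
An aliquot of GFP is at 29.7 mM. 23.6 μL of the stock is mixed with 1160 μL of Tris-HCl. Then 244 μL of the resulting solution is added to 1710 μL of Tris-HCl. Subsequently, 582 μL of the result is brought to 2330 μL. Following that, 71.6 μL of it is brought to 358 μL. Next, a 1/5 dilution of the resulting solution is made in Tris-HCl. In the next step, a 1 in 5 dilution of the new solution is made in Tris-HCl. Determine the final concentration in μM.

0.148 μM

Overall dilution factor = 50.15 × 8.008 × 4.003 × 5 × 5 × 5 = 2.01 × 10⁵.
29.7 mM / 2.01 × 10⁵ = 1.48 × 10⁻⁴ mM = 0.148 μM.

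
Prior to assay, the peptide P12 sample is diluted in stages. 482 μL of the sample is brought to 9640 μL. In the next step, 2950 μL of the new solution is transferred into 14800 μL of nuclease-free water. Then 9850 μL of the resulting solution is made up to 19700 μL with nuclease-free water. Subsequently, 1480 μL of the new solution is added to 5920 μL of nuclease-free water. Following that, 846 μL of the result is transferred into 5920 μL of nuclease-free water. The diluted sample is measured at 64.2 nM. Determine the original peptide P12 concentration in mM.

0.618 mM

Overall dilution factor = 20 × 6.017 × 2 × 5 × 7.998 = 9624.
Original = 64.2 nM × 9624 = 6.18 × 10⁵ nM = 0.618 mM.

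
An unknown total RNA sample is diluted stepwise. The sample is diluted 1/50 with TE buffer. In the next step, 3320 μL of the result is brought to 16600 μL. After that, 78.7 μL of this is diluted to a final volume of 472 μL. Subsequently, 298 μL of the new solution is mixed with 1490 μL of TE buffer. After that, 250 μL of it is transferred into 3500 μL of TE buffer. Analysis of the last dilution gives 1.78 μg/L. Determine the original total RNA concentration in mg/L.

Overall dilution factor = 50 × 5 × 5.997 × 6 × 15 = 1.35 × 10⁵.
Original = 1.78 μg/L × 1.35 × 10⁵ = 2.40 × 10⁵ μg/L = 240 mg/L.

240 mg/L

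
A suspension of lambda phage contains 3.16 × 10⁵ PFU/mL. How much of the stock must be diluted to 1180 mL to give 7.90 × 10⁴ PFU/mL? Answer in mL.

V₁ = C₂V₂/C₁ = 7.90 × 10⁴ × 1180 / 3.16 × 10⁵ = 295 mL.

295 mL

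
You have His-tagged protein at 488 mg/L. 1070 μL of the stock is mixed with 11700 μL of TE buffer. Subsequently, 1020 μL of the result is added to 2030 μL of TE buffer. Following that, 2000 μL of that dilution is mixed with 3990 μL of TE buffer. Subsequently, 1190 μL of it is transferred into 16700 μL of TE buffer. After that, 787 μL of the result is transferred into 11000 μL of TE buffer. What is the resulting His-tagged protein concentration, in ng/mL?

Overall dilution factor = 11.93 × 2.990 × 2.995 × 15.03 × 14.98 = 2.41 × 10⁴.
488 mg/L / 2.41 × 10⁴ = 0.0203 mg/L = 20.3 ng/mL.

20.3 ng/mL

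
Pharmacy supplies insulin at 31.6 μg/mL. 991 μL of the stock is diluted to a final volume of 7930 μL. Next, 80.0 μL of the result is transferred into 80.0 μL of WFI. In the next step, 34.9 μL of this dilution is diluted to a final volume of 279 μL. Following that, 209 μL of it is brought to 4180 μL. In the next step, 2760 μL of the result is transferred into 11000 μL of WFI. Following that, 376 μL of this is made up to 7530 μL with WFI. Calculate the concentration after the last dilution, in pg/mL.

124 pg/mL

Overall dilution factor = 8.002 × 2 × 7.994 × 20 × 4.986 × 20.03 = 2.55 × 10⁵.
31.6 μg/mL / 2.55 × 10⁵ = 1.24 × 10⁻⁴ μg/mL = 124 pg/mL.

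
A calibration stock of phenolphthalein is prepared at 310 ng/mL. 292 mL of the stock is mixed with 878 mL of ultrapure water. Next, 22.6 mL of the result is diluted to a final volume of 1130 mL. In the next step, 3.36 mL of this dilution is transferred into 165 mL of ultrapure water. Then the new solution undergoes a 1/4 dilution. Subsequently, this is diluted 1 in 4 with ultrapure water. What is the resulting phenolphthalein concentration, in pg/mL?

1.93 pg/mL

Overall dilution factor = 4.007 × 50 × 50.11 × 4 × 4 = 1.61 × 10⁵.
310 ng/mL / 1.61 × 10⁵ = 1.93 × 10⁻³ ng/mL = 1.93 pg/mL.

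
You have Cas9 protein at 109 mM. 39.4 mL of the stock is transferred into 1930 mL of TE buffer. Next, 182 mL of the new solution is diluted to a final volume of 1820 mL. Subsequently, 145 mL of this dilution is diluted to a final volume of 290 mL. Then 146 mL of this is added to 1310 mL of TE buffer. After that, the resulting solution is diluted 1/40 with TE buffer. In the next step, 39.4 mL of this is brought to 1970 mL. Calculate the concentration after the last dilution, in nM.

5.47 nM

Overall dilution factor = 49.98 × 10 × 2 × 9.973 × 40 × 50 = 1.99 × 10⁷.
109 mM / 1.99 × 10⁷ = 5.47 × 10⁻⁶ mM = 5.47 nM.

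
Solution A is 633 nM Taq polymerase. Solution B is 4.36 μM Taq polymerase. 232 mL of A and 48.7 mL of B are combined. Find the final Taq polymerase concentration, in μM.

1.28 μM

C_B = 4.36 μM = 4360 nM.
C_mix = (C_A·V_A + C_B·V_B)/(V_A + V_B) = (633×232 + 4360×48.7) / 280.7 = 1280 nM = 1.28 μM.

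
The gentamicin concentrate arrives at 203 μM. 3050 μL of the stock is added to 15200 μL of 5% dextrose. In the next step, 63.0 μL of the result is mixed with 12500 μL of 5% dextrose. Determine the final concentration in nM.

170 nM

Overall dilution factor = 5.984 × 199.4 = 1193.
203 μM / 1193 = 0.170 μM = 170 nM.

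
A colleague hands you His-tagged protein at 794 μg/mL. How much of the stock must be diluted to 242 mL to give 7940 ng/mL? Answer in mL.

7940 ng/mL = 7.94 μg/mL.
V₁ = C₂V₂/C₁ = 7.94 × 242 / 794 = 2.42 mL.

2.42 mL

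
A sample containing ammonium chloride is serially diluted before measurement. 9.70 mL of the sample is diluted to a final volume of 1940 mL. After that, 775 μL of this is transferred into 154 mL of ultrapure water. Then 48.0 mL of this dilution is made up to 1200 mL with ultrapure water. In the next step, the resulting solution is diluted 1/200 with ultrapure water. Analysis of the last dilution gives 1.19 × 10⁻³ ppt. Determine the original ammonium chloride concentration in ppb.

Overall dilution factor = 200 × 199.7 × 25 × 200 = 2.00 × 10⁸.
Original = 1.19 × 10⁻³ ppt × 2.00 × 10⁸ = 2.38 × 10⁵ ppt = 238 ppb.

238 ppb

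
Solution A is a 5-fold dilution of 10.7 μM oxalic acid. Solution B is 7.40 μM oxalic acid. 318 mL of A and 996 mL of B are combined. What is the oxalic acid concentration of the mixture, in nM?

6130 nM

C_A = 10.7 μM / 5 = 2.14 μM.
C_mix = (C_A·V_A + C_B·V_B)/(V_A + V_B) = (2.14×318 + 7.40×996) / 1314 = 6.13 μM = 6130 nM.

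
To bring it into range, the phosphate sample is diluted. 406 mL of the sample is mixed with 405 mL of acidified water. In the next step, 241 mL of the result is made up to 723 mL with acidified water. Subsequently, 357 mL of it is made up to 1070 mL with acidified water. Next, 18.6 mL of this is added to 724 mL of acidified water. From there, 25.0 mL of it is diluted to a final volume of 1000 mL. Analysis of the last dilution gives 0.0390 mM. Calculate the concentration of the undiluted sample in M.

Overall dilution factor = 1.998 × 3 × 2.997 × 39.92 × 40 = 2.87 × 10⁴.
Original = 0.0390 mM × 2.87 × 10⁴ = 1119 mM = 1.12 M.

1.12 M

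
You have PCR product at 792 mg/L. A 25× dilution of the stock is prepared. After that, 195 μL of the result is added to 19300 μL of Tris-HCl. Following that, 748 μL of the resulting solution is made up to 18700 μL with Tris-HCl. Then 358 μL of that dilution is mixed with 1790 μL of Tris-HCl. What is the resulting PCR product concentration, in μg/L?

Overall dilution factor = 25 × 99.97 × 25 × 6 = 3.75 × 10⁵.
792 mg/L / 3.75 × 10⁵ = 2.11 × 10⁻³ mg/L = 2.11 μg/L.

2.11 μg/L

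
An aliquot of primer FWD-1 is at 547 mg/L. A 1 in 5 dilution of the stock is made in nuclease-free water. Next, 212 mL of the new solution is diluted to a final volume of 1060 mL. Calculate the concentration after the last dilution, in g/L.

Overall dilution factor = 5 × 5 = 25.0.
547 mg/L / 25.0 = 21.9 mg/L = 0.0219 g/L.

0.0219 g/L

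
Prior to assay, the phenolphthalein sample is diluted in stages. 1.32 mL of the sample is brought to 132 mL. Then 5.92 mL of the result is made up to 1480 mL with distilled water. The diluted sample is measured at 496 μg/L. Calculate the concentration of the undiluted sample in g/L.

Overall dilution factor = 100 × 250 = 2.50 × 10⁴.
Original = 496 μg/L × 2.50 × 10⁴ = 1.24 × 10⁷ μg/L = 12.4 g/L.

12.4 g/L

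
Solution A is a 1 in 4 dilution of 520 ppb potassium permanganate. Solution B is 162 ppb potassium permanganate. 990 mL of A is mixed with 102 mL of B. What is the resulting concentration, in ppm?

C_A = 520 ppb / 4 = 130 ppb.
C_mix = (C_A·V_A + C_B·V_B)/(V_A + V_B) = (130×990 + 162×102) / 1092 = 133 ppb = 0.133 ppm.

0.133 ppm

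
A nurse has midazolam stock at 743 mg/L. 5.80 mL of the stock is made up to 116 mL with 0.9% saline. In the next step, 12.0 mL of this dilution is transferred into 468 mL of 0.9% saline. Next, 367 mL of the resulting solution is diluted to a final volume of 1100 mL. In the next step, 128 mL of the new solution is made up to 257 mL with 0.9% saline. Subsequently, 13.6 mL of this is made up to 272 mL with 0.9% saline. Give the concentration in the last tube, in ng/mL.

Overall dilution factor = 20 × 40 × 2.997 × 2.008 × 20 = 9.63 × 10⁴.
743 mg/L / 9.63 × 10⁴ = 7.72 × 10⁻³ mg/L = 7.72 ng/mL.

7.72 ng/mL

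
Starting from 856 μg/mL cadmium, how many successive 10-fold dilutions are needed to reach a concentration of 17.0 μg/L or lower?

5

Need 10ⁿ ≥ 5.04 × 10⁴, so n ≥ log(5.04 × 10⁴)/log(10) = 4.70.
Minimum whole steps: n = 5.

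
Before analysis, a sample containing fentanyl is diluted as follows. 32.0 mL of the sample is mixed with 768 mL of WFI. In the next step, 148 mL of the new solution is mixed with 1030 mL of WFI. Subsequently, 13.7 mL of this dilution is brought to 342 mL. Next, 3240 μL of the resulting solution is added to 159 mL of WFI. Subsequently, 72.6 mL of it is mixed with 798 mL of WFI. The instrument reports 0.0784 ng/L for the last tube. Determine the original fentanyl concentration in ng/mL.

Overall dilution factor = 25 × 7.959 × 24.96 × 50.07 × 11.99 = 2.98 × 10⁶.
Original = 0.0784 ng/L × 2.98 × 10⁶ = 2.34 × 10⁵ ng/L = 234 ng/mL.

234 ng/mL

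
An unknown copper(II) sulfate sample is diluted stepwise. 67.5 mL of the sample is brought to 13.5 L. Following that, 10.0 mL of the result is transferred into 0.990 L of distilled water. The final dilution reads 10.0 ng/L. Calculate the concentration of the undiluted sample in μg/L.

Overall dilution factor = 200 × 100 = 2.00 × 10⁴.
Original = 10.0 ng/L × 2.00 × 10⁴ = 2.00 × 10⁵ ng/L = 200 μg/L.

200 μg/L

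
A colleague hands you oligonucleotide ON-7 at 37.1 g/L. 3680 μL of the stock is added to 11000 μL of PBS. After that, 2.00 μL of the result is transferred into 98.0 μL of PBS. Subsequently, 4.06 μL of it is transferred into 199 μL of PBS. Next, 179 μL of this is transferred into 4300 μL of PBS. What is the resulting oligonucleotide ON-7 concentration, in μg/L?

Overall dilution factor = 3.989 × 50 × 50.01 × 25.02 = 2.50 × 10⁵.
37.1 g/L / 2.50 × 10⁵ = 1.49 × 10⁻⁴ g/L = 149 μg/L.

149 μg/L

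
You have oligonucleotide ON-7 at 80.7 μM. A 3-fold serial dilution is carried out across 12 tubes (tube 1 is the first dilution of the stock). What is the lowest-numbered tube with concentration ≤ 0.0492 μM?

Tube n has concentration 80.7 μM / 3ⁿ.
Need 3ⁿ ≥ 80.7 μM / 0.0492 μM = 1640, so n ≥ 6.74.
First such tube: n = 7.

tube 7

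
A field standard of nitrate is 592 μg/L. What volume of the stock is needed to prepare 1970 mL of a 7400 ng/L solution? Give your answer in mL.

24.6 mL

7400 ng/L = 7.40 μg/L.
V₁ = C₂V₂/C₁ = 7.40 × 1970 / 592 = 24.6 mL.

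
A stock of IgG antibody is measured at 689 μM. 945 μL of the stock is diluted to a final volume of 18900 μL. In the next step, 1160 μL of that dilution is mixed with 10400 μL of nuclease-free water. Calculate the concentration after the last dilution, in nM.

Overall dilution factor = 20 × 9.966 = 199.
689 μM / 199 = 3.46 μM = 3460 nM.

3460 nM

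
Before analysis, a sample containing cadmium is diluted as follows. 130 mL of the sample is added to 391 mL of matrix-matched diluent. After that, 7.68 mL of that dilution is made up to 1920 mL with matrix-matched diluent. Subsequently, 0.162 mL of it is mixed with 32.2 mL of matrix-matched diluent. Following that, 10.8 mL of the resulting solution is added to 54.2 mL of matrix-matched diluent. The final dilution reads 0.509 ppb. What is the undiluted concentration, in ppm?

613 ppm

Overall dilution factor = 4.008 × 250 × 199.8 × 6.019 = 1.20 × 10⁶.
Original = 0.509 ppb × 1.20 × 10⁶ = 6.13 × 10⁵ ppb = 613 ppm.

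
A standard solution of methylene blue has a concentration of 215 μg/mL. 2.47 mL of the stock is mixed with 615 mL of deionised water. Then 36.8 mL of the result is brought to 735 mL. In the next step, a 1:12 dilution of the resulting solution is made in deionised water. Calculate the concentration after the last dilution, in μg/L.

Overall dilution factor = 250.0 × 19.97 × 12 = 5.99 × 10⁴.
215 μg/mL / 5.99 × 10⁴ = 3.59 × 10⁻³ μg/mL = 3.59 μg/L.

3.59 μg/L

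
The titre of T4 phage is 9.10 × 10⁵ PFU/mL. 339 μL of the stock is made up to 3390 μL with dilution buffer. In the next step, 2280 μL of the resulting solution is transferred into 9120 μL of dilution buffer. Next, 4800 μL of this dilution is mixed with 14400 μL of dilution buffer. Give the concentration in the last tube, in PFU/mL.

Overall dilution factor = 10 × 5 × 4 = 200.
9.10 × 10⁵ PFU/mL / 200 = 4550 PFU/mL.

4550 PFU/mL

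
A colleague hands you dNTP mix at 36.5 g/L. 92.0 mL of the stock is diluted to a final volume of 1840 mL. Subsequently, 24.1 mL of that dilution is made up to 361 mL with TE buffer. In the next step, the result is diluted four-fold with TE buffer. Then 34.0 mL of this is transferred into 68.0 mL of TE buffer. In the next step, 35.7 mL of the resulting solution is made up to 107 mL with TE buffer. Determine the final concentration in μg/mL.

3.39 μg/mL

Overall dilution factor = 20 × 14.98 × 4 × 3 × 2.997 = 1.08 × 10⁴.
36.5 g/L / 1.08 × 10⁴ = 3.39 × 10⁻³ g/L = 3.39 μg/mL.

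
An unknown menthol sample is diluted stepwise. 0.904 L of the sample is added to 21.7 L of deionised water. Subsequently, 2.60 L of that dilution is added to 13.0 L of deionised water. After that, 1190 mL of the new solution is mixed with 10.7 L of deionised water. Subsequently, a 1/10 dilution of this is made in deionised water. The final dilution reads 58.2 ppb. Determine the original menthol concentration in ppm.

Overall dilution factor = 25.00 × 6 × 9.992 × 10 = 1.50 × 10⁴.
Original = 58.2 ppb × 1.50 × 10⁴ = 8.72 × 10⁵ ppb = 872 ppm.

872 ppm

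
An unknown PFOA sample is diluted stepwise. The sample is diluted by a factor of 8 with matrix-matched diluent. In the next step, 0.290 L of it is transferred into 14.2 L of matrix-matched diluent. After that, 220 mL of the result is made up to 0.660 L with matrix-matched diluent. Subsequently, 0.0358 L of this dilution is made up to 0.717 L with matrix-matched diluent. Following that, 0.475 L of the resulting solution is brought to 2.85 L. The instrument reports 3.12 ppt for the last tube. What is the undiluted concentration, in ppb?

450 ppb

Overall dilution factor = 8 × 49.97 × 3 × 20.03 × 6 = 1.44 × 10⁵.
Original = 3.12 ppt × 1.44 × 10⁵ = 4.50 × 10⁵ ppt = 450 ppb.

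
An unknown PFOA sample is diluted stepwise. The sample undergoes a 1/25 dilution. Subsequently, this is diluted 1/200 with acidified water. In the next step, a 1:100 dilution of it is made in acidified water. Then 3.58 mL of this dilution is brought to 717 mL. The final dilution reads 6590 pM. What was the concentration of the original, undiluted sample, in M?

Overall dilution factor = 25 × 200 × 100 × 200.3 = 1.00 × 10⁸.
Original = 6590 pM × 1.00 × 10⁸ = 6.60 × 10¹¹ pM = 0.660 M.

0.660 M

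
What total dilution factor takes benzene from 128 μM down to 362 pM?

Factor = C₀/C_target = 128 μM / 362 pM = 3.54 × 10⁵.

3.54 × 10⁵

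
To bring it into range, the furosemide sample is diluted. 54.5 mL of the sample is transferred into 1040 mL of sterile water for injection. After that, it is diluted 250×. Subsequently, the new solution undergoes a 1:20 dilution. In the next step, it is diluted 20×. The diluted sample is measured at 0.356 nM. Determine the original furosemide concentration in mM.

Overall dilution factor = 20.08 × 250 × 20 × 20 = 2.01 × 10⁶.
Original = 0.356 nM × 2.01 × 10⁶ = 7.15 × 10⁵ nM = 0.715 mM.

0.715 mM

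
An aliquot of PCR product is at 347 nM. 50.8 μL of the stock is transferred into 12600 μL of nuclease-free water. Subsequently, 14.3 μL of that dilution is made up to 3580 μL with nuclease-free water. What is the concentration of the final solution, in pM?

Overall dilution factor = 249.0 × 250.3 = 6.23 × 10⁴.
347 nM / 6.23 × 10⁴ = 5.57 × 10⁻³ nM = 5.57 pM.

5.57 pM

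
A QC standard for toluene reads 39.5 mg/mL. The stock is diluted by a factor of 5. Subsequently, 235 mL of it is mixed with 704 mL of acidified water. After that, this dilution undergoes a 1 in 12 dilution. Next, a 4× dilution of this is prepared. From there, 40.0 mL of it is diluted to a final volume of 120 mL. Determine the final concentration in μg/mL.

Overall dilution factor = 5 × 3.996 × 12 × 4 × 3 = 2877.
39.5 mg/mL / 2877 = 0.0137 mg/mL = 13.7 μg/mL.

13.7 μg/mL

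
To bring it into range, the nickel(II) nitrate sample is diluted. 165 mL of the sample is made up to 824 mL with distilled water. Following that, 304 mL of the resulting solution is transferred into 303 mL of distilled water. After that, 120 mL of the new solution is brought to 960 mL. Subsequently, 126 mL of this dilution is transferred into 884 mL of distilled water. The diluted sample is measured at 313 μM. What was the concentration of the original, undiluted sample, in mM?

200 mM

Overall dilution factor = 4.994 × 1.997 × 8 × 8.016 = 639.
Original = 313 μM × 639 = 2.00 × 10⁵ μM = 200 mM.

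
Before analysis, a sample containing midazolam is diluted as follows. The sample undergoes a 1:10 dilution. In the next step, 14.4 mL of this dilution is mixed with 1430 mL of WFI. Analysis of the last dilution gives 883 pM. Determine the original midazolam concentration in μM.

Overall dilution factor = 10 × 100.3 = 1003.
Original = 883 pM × 1003 = 8.86 × 10⁵ pM = 0.886 μM.

0.886 μM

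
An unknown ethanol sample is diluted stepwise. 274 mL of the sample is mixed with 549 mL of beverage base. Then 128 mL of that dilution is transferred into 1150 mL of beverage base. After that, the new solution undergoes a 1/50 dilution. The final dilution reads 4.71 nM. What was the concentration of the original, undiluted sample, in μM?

7.06 μM

Overall dilution factor = 3.004 × 9.984 × 50 = 1499.
Original = 4.71 nM × 1499 = 7063 nM = 7.06 μM.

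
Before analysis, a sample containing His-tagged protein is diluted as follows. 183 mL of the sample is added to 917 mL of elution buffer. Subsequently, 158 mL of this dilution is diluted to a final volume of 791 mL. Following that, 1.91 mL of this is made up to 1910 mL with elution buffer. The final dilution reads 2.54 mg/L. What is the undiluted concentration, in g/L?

76.4 g/L

Overall dilution factor = 6.011 × 5.006 × 1000 = 3.01 × 10⁴.
Original = 2.54 mg/L × 3.01 × 10⁴ = 7.64 × 10⁴ mg/L = 76.4 g/L.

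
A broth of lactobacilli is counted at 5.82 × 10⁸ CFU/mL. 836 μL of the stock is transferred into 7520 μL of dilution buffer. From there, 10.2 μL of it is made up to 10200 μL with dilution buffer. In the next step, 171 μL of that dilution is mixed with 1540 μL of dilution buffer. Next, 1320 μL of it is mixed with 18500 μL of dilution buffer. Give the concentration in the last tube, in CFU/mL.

388 CFU/mL

Overall dilution factor = 9.995 × 1000 × 10.01 × 15.02 = 1.50 × 10⁶.
5.82 × 10⁸ CFU/mL / 1.50 × 10⁶ = 388 CFU/mL.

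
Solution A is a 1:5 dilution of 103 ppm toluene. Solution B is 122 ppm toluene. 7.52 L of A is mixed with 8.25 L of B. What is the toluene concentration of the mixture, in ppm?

73.6 ppm

C_A = 103 ppm / 5 = 20.6 ppm.
C_mix = (C_A·V_A + C_B·V_B)/(V_A + V_B) = (20.6×7.52 + 122×8.25) / 15.77 = 73.6 ppm.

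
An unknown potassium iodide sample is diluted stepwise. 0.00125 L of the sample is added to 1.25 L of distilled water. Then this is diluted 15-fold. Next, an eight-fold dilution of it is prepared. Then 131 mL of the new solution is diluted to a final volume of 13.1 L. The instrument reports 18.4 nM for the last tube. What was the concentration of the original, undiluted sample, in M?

Overall dilution factor = 1001 × 15 × 8 × 100 = 1.20 × 10⁷.
Original = 18.4 nM × 1.20 × 10⁷ = 2.21 × 10⁸ nM = 0.221 M.

0.221 M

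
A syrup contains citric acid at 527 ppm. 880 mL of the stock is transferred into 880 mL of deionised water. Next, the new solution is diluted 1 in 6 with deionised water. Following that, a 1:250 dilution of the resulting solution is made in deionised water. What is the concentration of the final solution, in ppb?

Overall dilution factor = 2 × 6 × 250 = 3000.
527 ppm / 3000 = 0.176 ppm = 176 ppb.

176 ppb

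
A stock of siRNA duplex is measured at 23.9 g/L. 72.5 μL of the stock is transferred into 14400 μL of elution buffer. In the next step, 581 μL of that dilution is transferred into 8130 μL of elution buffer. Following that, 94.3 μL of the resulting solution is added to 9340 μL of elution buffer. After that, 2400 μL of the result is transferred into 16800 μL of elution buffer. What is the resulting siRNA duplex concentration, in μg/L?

Overall dilution factor = 199.6 × 14.99 × 100.0 × 8 = 2.40 × 10⁶.
23.9 g/L / 2.40 × 10⁶ = 9.98 × 10⁻⁶ g/L = 9.98 μg/L.

9.98 μg/L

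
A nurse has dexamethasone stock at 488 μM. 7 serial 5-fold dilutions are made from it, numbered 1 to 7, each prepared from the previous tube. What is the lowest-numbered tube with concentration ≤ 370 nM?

Tube n has concentration 488 μM / 5ⁿ.
Need 5ⁿ ≥ 488 μM / 370 nM = 1319, so n ≥ 4.46.
First such tube: n = 5.

tube 5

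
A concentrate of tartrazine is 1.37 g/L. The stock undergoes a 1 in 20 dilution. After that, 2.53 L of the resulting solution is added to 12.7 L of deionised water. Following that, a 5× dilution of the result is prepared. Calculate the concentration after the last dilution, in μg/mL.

Overall dilution factor = 20 × 6.020 × 5 = 602.
1.37 g/L / 602 = 2.28 × 10⁻³ g/L = 2.28 μg/mL.

2.28 μg/mL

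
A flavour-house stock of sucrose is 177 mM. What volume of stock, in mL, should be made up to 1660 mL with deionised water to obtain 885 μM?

885 μM = 0.885 mM.
V₁ = C₂V₂/C₁ = 0.885 × 1660 / 177 = 8.30 mL.

8.30 mL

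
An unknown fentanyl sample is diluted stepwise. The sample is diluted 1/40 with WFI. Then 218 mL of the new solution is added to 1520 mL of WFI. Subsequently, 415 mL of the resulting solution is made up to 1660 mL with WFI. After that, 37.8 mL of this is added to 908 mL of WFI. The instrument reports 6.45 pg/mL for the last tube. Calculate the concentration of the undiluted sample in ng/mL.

206 ng/mL

Overall dilution factor = 40 × 7.972 × 4 × 25.02 = 3.19 × 10⁴.
Original = 6.45 pg/mL × 3.19 × 10⁴ = 2.06 × 10⁵ pg/mL = 206 ng/mL.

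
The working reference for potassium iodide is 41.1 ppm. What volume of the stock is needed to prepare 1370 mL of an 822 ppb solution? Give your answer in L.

0.0274 L

822 ppb = 0.822 ppm.
V₁ = C₂V₂/C₁ = 0.822 × 1370 / 41.1 = 27.4 mL = 0.0274 L.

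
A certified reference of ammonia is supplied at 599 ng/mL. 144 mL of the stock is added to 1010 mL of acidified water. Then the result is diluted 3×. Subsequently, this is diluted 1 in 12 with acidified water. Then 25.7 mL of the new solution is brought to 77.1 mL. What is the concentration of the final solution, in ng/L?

Overall dilution factor = 8.014 × 3 × 12 × 3 = 866.
599 ng/mL / 866 = 0.692 ng/mL = 692 ng/L.

692 ng/L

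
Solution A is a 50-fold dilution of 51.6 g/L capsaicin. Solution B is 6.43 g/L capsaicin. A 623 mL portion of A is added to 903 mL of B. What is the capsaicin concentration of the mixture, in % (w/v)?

0.423 % (w/v)

C_A = 51.6 g/L / 50 = 1.03 g/L.
C_mix = (C_A·V_A + C_B·V_B)/(V_A + V_B) = (1.03×623 + 6.43×903) / 1526 = 4.23 g/L = 0.423 % (w/v).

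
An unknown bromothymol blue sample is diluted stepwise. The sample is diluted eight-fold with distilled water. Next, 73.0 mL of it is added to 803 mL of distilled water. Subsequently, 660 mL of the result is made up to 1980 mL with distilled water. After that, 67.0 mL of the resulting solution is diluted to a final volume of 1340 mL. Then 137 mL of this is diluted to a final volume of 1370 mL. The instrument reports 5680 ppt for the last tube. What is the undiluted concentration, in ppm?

327 ppm

Overall dilution factor = 8 × 12 × 3 × 20 × 10 = 5.76 × 10⁴.
Original = 5680 ppt × 5.76 × 10⁴ = 3.27 × 10⁸ ppt = 327 ppm.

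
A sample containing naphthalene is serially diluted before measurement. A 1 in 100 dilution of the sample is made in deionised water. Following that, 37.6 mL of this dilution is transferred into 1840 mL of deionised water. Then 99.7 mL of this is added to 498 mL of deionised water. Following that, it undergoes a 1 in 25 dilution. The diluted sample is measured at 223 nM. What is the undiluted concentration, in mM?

167 mM

Overall dilution factor = 100 × 49.94 × 5.995 × 25 = 7.48 × 10⁵.
Original = 223 nM × 7.48 × 10⁵ = 1.67 × 10⁸ nM = 167 mM.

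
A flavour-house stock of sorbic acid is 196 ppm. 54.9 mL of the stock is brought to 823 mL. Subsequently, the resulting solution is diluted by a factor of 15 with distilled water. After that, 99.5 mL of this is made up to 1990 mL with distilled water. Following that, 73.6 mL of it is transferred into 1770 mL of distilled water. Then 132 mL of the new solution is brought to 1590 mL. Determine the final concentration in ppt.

Overall dilution factor = 14.99 × 15 × 20 × 25.05 × 12.05 = 1.36 × 10⁶.
196 ppm / 1.36 × 10⁶ = 1.44 × 10⁻⁴ ppm = 144 ppt.

144 ppt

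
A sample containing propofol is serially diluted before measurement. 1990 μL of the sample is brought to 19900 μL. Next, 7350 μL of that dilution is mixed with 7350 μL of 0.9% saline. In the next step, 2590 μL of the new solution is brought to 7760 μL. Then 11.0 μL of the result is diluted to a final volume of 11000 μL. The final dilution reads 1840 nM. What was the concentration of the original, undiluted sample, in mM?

Overall dilution factor = 10 × 2 × 2.996 × 1000 = 5.99 × 10⁴.
Original = 1840 nM × 5.99 × 10⁴ = 1.10 × 10⁸ nM = 110 mM.

110 mM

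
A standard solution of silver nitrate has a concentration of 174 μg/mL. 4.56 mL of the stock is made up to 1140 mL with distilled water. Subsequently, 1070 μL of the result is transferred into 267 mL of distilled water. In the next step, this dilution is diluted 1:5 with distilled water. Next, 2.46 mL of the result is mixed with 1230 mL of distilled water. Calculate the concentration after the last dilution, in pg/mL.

Overall dilution factor = 250 × 250.5 × 5 × 501 = 1.57 × 10⁸.
174 μg/mL / 1.57 × 10⁸ = 1.11 × 10⁻⁶ μg/mL = 1.11 pg/mL.

1.11 pg/mL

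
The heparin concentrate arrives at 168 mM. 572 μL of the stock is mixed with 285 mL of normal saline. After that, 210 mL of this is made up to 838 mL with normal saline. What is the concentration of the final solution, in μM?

84.3 μM

Overall dilution factor = 499.3 × 3.990 = 1992.
168 mM / 1992 = 0.0843 mM = 84.3 μM.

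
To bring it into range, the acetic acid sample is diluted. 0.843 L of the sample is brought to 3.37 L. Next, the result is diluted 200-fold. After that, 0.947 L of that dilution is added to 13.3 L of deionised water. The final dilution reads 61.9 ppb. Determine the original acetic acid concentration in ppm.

Overall dilution factor = 3.998 × 200 × 15.04 = 1.20 × 10⁴.
Original = 61.9 ppb × 1.20 × 10⁴ = 7.45 × 10⁵ ppb = 745 ppm.

745 ppm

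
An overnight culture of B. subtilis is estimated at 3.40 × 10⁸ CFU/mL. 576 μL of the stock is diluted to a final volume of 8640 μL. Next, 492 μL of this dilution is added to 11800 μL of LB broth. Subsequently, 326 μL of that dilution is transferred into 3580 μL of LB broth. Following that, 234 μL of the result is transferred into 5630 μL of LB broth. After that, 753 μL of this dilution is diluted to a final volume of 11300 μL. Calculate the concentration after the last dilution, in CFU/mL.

201 CFU/mL

Overall dilution factor = 15 × 24.98 × 11.98 × 25.06 × 15.01 = 1.69 × 10⁶.
3.40 × 10⁸ CFU/mL / 1.69 × 10⁶ = 201 CFU/mL.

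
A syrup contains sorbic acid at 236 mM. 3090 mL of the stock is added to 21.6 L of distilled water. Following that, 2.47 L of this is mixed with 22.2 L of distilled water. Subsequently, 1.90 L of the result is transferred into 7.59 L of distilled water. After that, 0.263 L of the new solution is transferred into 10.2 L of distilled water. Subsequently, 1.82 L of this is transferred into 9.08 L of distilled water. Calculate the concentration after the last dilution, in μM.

Overall dilution factor = 7.990 × 9.988 × 4.995 × 39.78 × 5.989 = 9.50 × 10⁴.
236 mM / 9.50 × 10⁴ = 2.48 × 10⁻³ mM = 2.48 μM.

2.48 μM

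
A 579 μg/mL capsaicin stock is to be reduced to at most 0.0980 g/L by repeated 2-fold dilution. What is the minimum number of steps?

Need 2ⁿ ≥ 5.91, so n ≥ log(5.91)/log(2) = 2.56.
Minimum whole steps: n = 3.

3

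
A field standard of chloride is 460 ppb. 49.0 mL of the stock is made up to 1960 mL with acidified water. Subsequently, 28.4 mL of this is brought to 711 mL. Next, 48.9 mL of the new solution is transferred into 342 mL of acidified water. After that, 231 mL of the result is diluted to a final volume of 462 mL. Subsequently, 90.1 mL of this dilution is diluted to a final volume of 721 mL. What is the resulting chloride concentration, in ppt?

Overall dilution factor = 40 × 25.04 × 7.994 × 2 × 8.002 = 1.28 × 10⁵.
460 ppb / 1.28 × 10⁵ = 3.59 × 10⁻³ ppb = 3.59 ppt.

3.59 ppt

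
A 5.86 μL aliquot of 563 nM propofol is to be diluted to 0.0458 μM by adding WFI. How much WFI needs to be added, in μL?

0.0458 μM = 45.8 nM.
V₂ = C₁V₁/C₂ = 563 × 5.86 / 45.8 = 72.0 μL.
Diluent to add = V₂ − V₁ = 72.0 − 5.86 = 66.2 μL.

66.2 μL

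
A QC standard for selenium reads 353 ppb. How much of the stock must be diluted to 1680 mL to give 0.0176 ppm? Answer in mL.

83.8 mL

0.0176 ppm = 17.6 ppb.
V₁ = C₂V₂/C₁ = 17.6 × 1680 / 353 = 83.8 mL.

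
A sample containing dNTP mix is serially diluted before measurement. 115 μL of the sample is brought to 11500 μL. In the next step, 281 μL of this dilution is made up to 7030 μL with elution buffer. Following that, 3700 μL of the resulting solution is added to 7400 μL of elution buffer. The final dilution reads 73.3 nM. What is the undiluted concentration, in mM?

Overall dilution factor = 100 × 25.02 × 3 = 7505.
Original = 73.3 nM × 7505 = 5.50 × 10⁵ nM = 0.550 mM.

0.550 mM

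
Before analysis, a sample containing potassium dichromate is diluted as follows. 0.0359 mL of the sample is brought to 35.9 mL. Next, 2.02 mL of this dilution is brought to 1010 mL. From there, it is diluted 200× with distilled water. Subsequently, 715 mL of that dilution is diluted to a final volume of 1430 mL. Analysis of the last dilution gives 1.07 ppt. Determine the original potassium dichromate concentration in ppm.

Overall dilution factor = 1000 × 500 × 200 × 2 = 2.00 × 10⁸.
Original = 1.07 ppt × 2.00 × 10⁸ = 2.14 × 10⁸ ppt = 214 ppm.

214 ppm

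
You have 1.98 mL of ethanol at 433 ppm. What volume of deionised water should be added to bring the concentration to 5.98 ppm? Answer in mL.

141 mL

V₂ = C₁V₁/C₂ = 433 × 1.98 / 5.98 = 143 mL.
Diluent to add = V₂ − V₁ = 143 − 1.98 = 141 mL.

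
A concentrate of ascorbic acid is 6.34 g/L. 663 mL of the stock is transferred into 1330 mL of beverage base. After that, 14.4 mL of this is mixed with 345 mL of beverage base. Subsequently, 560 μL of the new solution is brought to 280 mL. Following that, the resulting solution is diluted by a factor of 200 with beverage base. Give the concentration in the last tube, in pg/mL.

845 pg/mL

Overall dilution factor = 3.006 × 24.96 × 500 × 200 = 7.50 × 10⁶.
6.34 g/L / 7.50 × 10⁶ = 8.45 × 10⁻⁷ g/L = 845 pg/mL.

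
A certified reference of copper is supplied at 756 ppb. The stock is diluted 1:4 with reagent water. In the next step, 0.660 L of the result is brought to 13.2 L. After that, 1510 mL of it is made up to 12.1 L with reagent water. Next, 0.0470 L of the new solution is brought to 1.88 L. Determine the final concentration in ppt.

29.5 ppt

Overall dilution factor = 4 × 20 × 8.013 × 40 = 2.56 × 10⁴.
756 ppb / 2.56 × 10⁴ = 0.0295 ppb = 29.5 ppt.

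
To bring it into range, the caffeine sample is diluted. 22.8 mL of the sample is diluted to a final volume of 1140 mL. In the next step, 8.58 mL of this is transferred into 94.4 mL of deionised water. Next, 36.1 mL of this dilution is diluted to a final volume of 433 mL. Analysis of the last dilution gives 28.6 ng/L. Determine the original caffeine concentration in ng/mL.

206 ng/mL

Overall dilution factor = 50 × 12.00 × 11.99 = 7198.
Original = 28.6 ng/L × 7198 = 2.06 × 10⁵ ng/L = 206 ng/mL.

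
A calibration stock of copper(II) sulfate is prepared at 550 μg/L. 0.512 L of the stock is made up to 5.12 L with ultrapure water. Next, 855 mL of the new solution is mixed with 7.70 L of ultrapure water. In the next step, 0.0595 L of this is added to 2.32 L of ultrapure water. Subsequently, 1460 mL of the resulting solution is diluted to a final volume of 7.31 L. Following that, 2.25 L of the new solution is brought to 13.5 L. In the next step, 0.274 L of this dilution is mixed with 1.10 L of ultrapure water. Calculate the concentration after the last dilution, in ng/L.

0.912 ng/L

Overall dilution factor = 10 × 10.01 × 39.99 × 5.007 × 6 × 5.015 = 6.03 × 10⁵.
550 μg/L / 6.03 × 10⁵ = 9.12 × 10⁻⁴ μg/L = 0.912 ng/L.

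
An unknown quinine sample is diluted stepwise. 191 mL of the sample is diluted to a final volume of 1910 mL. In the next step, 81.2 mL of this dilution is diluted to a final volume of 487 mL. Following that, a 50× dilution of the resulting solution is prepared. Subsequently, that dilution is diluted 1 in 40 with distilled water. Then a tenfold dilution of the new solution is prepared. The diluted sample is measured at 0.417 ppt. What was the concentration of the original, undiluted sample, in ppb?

Overall dilution factor = 10 × 5.998 × 50 × 40 × 10 = 1.20 × 10⁶.
Original = 0.417 ppt × 1.20 × 10⁶ = 5.00 × 10⁵ ppt = 500 ppb.

500 ppb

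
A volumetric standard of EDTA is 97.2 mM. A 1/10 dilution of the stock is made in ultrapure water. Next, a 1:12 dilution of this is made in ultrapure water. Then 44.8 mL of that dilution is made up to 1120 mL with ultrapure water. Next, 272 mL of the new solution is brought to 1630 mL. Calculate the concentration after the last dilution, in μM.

Overall dilution factor = 10 × 12 × 25 × 5.993 = 1.80 × 10⁴.
97.2 mM / 1.80 × 10⁴ = 5.41 × 10⁻³ mM = 5.41 μM.

5.41 μM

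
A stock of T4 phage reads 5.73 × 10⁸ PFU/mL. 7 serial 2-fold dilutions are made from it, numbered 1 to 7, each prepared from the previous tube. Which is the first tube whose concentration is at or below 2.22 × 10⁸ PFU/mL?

tube 2

Tube n has concentration 5.73 × 10⁸ PFU/mL / 2ⁿ.
Need 2ⁿ ≥ 5.73 × 10⁸ PFU/mL / 2.22 × 10⁸ PFU/mL = 2.58, so n ≥ 1.37.
First such tube: n = 2.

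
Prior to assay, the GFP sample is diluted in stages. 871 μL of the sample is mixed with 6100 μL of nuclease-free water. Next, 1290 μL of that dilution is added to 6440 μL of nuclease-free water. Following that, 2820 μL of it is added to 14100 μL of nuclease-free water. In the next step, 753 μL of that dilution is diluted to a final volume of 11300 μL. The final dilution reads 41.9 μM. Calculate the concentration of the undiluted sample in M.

Overall dilution factor = 8.003 × 5.992 × 6 × 15.01 = 4318.
Original = 41.9 μM × 4318 = 1.81 × 10⁵ μM = 0.181 M.

0.181 M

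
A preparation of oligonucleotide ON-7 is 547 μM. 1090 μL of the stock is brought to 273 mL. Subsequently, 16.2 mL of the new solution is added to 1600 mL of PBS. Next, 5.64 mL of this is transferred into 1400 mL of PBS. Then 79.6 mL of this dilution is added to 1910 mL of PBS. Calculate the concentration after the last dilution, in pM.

3.51 pM

Overall dilution factor = 250.5 × 99.77 × 249.2 × 24.99 = 1.56 × 10⁸.
547 μM / 1.56 × 10⁸ = 3.51 × 10⁻⁶ μM = 3.51 pM.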